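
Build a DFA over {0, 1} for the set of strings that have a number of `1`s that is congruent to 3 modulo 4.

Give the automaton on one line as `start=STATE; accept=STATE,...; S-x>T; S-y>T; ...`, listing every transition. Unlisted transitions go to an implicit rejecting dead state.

The only thing that matters is how many `1`s have appeared, reduced mod 4. Use one state per residue: q0 for 0, …, q3 for 3. Reading `1` moves to the next residue; anything else stays put. q3 is accepting.
With 4 states:
        0   1  
>  q0   q0  q1 
   q1   q1  q2 
   q2   q2  q3 
 * q3   q3  q0 
(> = start, * = accepting)

start=q0; accept=q3; q0-0>q0; q0-1>q1; q1-0>q1; q1-1>q2; q2-0>q2; q2-1>q3; q3-0>q3; q3-1>q0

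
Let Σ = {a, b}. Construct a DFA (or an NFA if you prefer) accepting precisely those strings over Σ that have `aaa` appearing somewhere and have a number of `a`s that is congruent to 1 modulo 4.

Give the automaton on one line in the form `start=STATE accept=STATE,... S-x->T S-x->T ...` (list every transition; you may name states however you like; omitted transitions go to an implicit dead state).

start=q0 accept=q10 q0-a->q1 q0-b->q0 q1-a->q2 q1-b->q3 q2-a->q4 q2-b->q5 q3-a->q6 q3-b->q3 q4-a->q7 q4-b->q4 q5-a->q8 q5-b->q5 q6-a->q9 q6-b->q5 q7-a->q10 q7-b->q7 q8-a->q11 q8-b->q12 q9-a->q7 q9-b->q12 q10-a->q13 q10-b->q10 q11-a->q10 q11-b->q0 q12-a->q14 q12-b->q12 q13-a->q4 q13-b->q13 q14-a->q15 q14-b->q0 q15-a->q13 q15-b->q3

Run two small machines in parallel and take their product. The first has 4 states tracking whether and how much of `aaa` has been seen; the second has 4 states tracking the count of `a`s modulo 4. A product state is a pair (one from each), accepting exactly when both do.
          a    b  
>  q0     q1   q0 
   q1     q2   q3 
   q2     q4   q5 
   q3     q6   q3 
   q4     q7   q4 
   q5     q8   q5 
   q6     q9   q5 
   q7    q10   q7 
   q8    q11  q12 
   q9     q7  q12 
 * q10   q13  q10 
   q11   q10   q0 
   q12   q14  q12 
   q13    q4  q13 
   q14   q15   q0 
   q15   q13   q3 
(> = start, * = accepting)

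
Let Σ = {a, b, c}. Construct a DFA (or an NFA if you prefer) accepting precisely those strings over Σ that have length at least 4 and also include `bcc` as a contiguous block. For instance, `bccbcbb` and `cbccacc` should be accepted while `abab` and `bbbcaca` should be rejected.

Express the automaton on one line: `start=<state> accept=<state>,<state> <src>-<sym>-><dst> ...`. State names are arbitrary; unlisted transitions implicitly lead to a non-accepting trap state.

start=S0 accept=S7 S0-a->S1 S0-b->S2 S0-c->S1 S1-a->S1 S1-b->S3 S1-c->S1 S2-a->S1 S2-b->S3 S2-c->S4 S3-a->S1 S3-b->S3 S3-c->S5 S4-a->S1 S4-b->S3 S4-c->S6 S5-a->S1 S5-b->S3 S5-c->S7 S6-a->S7 S6-b->S7 S6-c->S7 S7-a->S7 S7-b->S7 S7-c->S7

Build one automaton per condition and run them in lockstep. One (6 states) tracks the input length, saturating at 5; the other (4 states) tracks whether and how much of `bcc` has been seen. Each combined state is a pair, one component from each; accept when both components accept. Equivalent product states are then merged.
With 8 states:
        a   b   c  
>  S0   S1  S2  S1 
   S1   S1  S3  S1 
   S2   S1  S3  S4 
   S3   S1  S3  S5 
   S4   S1  S3  S6 
   S5   S1  S3  S7 
   S6   S7  S7  S7 
 * S7   S7  S7  S7 
(> = start, * = accepting)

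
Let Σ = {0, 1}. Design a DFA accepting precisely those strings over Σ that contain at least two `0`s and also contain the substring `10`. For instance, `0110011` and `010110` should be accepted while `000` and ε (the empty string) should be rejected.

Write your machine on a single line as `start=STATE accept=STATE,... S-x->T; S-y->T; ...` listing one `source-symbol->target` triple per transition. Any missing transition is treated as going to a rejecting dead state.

Run two small machines in parallel and take their product. One (4 states) tracks the count of `0`s, saturating at 3; the other (3 states) tracks whether and how much of `10` has been seen. Each combined state is a pair, one component from each; accept when both components accept.
11 states suffice.
          0    1  
>  S0     S1   S2 
   S1     S3   S4 
   S2     S5   S2 
   S3     S6   S7 
   S4     S8   S4 
   S5     S8   S5 
   S6     S6   S9 
   S7    S10   S7 
 * S8    S10   S8 
   S9    S10   S9 
 * S10   S10  S10 
(> = start, * = accepting)

start=S0; accept=S8,S10; S0-0->S1; S0-1->S2; S1-0->S3; S1-1->S4; S2-0->S5; S2-1->S2; S3-0->S6; S3-1->S7; S4-0->S8; S4-1->S4; S5-0->S8; S5-1->S5; S6-0->S6; S6-1->S9; S7-0->S10; S7-1->S7; S8-0->S10; S8-1->S8; S9-0->S10; S9-1->S9; S10-0->S10; S10-1->S10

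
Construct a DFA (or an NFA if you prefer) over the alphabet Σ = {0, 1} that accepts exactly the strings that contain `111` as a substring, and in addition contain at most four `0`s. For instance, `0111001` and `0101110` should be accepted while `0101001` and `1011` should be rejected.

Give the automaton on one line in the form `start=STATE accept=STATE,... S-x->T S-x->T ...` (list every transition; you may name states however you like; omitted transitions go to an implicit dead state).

start=q0 accept=q9,q13,q17,q19,q20 q0-0->q1 q0-1->q2 q1-0->q3 q1-1->q4 q2-0->q1 q2-1->q5 q3-0->q6 q3-1->q7 q4-0->q3 q4-1->q8 q5-0->q1 q5-1->q9 q6-0->q10 q6-1->q11 q7-0->q6 q7-1->q12 q8-0->q3 q8-1->q13 q9-0->q13 q9-1->q9 q10-0->q14 q10-1->q15 q11-0->q10 q11-1->q16 q12-0->q6 q12-1->q17 q13-0->q17 q13-1->q13 q14-0->q14 q14-1->q14 q15-0->q14 q15-1->q18 q16-0->q10 q16-1->q19 q17-0->q19 q17-1->q17 q18-0->q14 q18-1->q20 q19-0->q20 q19-1->q19 q20-0->q14 q20-1->q20

Build one automaton per condition and run them in lockstep. One (4 states) tracks whether and how much of `111` has been seen; the other (6 states) tracks the count of `0`s, saturating at 5. Each combined state is a pair, one component from each; accept when both components accept. Minimizing collapses redundant product states.
21 states suffice.
          0    1  
>  q0     q1   q2 
   q1     q3   q4 
   q2     q1   q5 
   q3     q6   q7 
   q4     q3   q8 
   q5     q1   q9 
   q6    q10  q11 
   q7     q6  q12 
   q8     q3  q13 
 * q9    q13   q9 
   q10   q14  q15 
   q11   q10  q16 
   q12    q6  q17 
 * q13   q17  q13 
   q14   q14  q14 
   q15   q14  q18 
   q16   q10  q19 
 * q17   q19  q17 
   q18   q14  q20 
 * q19   q20  q19 
 * q20   q14  q20 
(> = start, * = accepting)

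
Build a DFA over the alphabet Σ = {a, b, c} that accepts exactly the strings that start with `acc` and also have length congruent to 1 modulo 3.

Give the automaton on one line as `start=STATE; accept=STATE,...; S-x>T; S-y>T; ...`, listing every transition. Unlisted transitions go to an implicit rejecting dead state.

start=s0; accept=s7; s0-a>s1; s0-b>s2; s0-c>s2; s1-a>s3; s1-b>s3; s1-c>s4; s2-a>s3; s2-b>s3; s2-c>s3; s3-a>s5; s3-b>s5; s3-c>s5; s4-a>s5; s4-b>s5; s4-c>s6; s5-a>s2; s5-b>s2; s5-c>s2; s6-a>s7; s6-b>s7; s6-c>s7; s7-a>s8; s7-b>s8; s7-c>s8; s8-a>s6; s8-b>s6; s8-c>s6

Build one automaton per condition and run them in lockstep. One (5 states) tracks whether the input so far still matches the prefix `acc`; the other (3 states) tracks the input length modulo 3. Each combined state is a pair, one component from each; accept when both components accept.
A 9-state machine:
        a   b   c  
>  s0   s1  s2  s2 
   s1   s3  s3  s4 
   s2   s3  s3  s3 
   s3   s5  s5  s5 
   s4   s5  s5  s6 
   s5   s2  s2  s2 
   s6   s7  s7  s7 
 * s7   s8  s8  s8 
   s8   s6  s6  s6 
(> = start, * = accepting)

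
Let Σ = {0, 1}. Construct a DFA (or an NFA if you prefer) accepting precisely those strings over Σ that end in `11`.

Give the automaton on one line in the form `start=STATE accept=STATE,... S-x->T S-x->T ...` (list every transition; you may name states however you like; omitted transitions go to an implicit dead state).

Let each state record the length of the longest suffix of the input read so far that is also a prefix of `11`. q1 means the last symbol is `1`; q2 means the last 2 symbols are `11`. Accept only at q2, where the string currently ends in `11`.
With 3 states:
        0   1  
>  q0   q0  q1 
   q1   q0  q2 
 * q2   q0  q2 
(> = start, * = accepting)

start=q0 accept=q2 q0-0->q0 q0-1->q1 q1-0->q0 q1-1->q2 q2-0->q0 q2-1->q2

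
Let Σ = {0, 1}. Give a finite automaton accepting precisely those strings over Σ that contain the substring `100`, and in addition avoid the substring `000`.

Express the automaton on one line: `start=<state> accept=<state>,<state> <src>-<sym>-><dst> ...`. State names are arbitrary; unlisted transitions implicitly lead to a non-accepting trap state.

Run two small machines in parallel and take their product. One (4 states) tracks whether and how much of `100` has been seen; the other (4 states) tracks partial matches of the forbidden pattern `000`. Each combined state is a pair, one component from each; accept when both components accept.
With 12 states:
          0    1  
>  q0     q1   q2 
   q1     q3   q2 
   q2     q4   q2 
   q3     q5   q2 
   q4     q6   q2 
   q5     q5   q7 
 * q6     q8   q9 
   q7    q10   q7 
   q8     q8   q8 
 * q9    q11   q9 
   q10    q8   q7 
 * q11    q6   q9 
(> = start, * = accepting)

start=q0 accept=q6,q9,q11 q0-0->q1 q0-1->q2 q1-0->q3 q1-1->q2 q2-0->q4 q2-1->q2 q3-0->q5 q3-1->q2 q4-0->q6 q4-1->q2 q5-0->q5 q5-1->q7 q6-0->q8 q6-1->q9 q7-0->q10 q7-1->q7 q8-0->q8 q8-1->q8 q9-0->q11 q9-1->q9 q10-0->q8 q10-1->q7 q11-0->q6 q11-1->q9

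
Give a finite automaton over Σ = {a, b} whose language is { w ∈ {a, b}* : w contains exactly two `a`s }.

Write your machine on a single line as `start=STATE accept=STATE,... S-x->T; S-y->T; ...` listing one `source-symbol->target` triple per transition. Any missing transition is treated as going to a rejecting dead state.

Count `a`s, saturating at 3: states s0 through s2 mean 0 through 2 `a`s seen; s3 means more than 2. Each `a` increments (capped at s3); other symbols loop. Accept from {s2}.
A 4-state machine:
        a   b  
>  s0   s1  s0 
   s1   s2  s1 
 * s2   s3  s2 
   s3   s3  s3 
(> = start, * = accepting)

start=s0; accept=s2; s0-a->s1; s0-b->s0; s1-a->s2; s1-b->s1; s2-a->s3; s2-b->s2; s3-a->s3; s3-b->s3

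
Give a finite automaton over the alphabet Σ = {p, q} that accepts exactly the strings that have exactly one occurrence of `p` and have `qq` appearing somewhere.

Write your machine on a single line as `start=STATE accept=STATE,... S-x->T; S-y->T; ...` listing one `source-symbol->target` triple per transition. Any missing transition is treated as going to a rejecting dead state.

Run two small machines in parallel and take their product. The first has 3 states tracking the count of `p`s, saturating at 2; the second has 3 states tracking whether and how much of `qq` has been seen. A product state is a pair (one from each), accepting exactly when both do. After merging equivalent states the machine shrinks.
       p  q 
>  A   B  C 
   B   D  E 
   C   B  F 
   D   D  D 
   E   D  G 
   F   G  F 
 * G   D  G 
(> = start, * = accepting)

start=A; accept=G; A-p->B; A-q->C; B-p->D; B-q->E; C-p->B; C-q->F; D-p->D; D-q->D; E-p->D; E-q->G; F-p->G; F-q->F; G-p->D; G-q->G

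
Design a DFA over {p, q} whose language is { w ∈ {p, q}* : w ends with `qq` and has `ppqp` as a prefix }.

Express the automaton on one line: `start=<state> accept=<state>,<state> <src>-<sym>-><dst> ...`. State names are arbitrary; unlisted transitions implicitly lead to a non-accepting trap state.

Handle the two conditions separately and then intersect. One (3 states) tracks how much of the suffix `qq` has currently been matched; the other (6 states) tracks whether the input so far still matches the prefix `ppqp`. Each combined state is a pair, one component from each; accept when both components accept. Equivalent product states are then merged.
8 states suffice.
        p   q  
>  s0   s1  s2 
   s1   s3  s2 
   s2   s2  s2 
   s3   s2  s4 
   s4   s5  s2 
   s5   s5  s6 
   s6   s5  s7 
 * s7   s5  s7 
(> = start, * = accepting)

start=s0 accept=s7 s0-p->s1 s0-q->s2 s1-p->s3 s1-q->s2 s2-p->s2 s2-q->s2 s3-p->s2 s3-q->s4 s4-p->s5 s4-q->s2 s5-p->s5 s5-q->s6 s6-p->s5 s6-q->s7 s7-p->s5 s7-q->s7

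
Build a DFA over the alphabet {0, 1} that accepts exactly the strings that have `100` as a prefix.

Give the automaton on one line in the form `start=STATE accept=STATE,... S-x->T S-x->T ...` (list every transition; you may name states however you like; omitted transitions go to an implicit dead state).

Walk along `100` while the input agrees: from s0 take `1` to s1, and so on. Any deviation drops to the rejecting sink s4. Once s3 is reached the prefix is confirmed and every continuation is accepted.
5 states suffice.
        0   1  
>  s0   s4  s1 
   s1   s2  s4 
   s2   s3  s4 
 * s3   s3  s3 
   s4   s4  s4 
(> = start, * = accepting)

start=s0 accept=s3 s0-0->s4 s0-1->s1 s1-0->s2 s1-1->s4 s2-0->s3 s2-1->s4 s3-0->s3 s3-1->s3 s4-0->s4 s4-1->s4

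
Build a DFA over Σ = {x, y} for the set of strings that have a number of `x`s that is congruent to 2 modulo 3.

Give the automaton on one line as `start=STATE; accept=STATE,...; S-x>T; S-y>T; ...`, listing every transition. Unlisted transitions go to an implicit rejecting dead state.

start=S0; accept=S2; S0-x>S1; S0-y>S0; S1-x>S2; S1-y>S1; S2-x>S0; S2-y>S2

Keep the running count of `x`s modulo 3: each `x` advances along the cycle S0 → S1 → S2 → S0 while other symbols loop. Accept at S2.
        x   y  
>  S0   S1  S0 
   S1   S2  S1 
 * S2   S0  S2 
(> = start, * = accepting)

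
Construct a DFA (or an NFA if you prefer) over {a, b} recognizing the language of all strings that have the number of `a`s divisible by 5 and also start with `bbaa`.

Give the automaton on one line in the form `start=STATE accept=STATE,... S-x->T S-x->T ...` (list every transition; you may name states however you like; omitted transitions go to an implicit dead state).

start=q0 accept=q8 q0-a->q1 q0-b->q2 q1-a->q1 q1-b->q1 q2-a->q1 q2-b->q3 q3-a->q4 q3-b->q1 q4-a->q5 q4-b->q1 q5-a->q6 q5-b->q5 q6-a->q7 q6-b->q6 q7-a->q8 q7-b->q7 q8-a->q9 q8-b->q8 q9-a->q5 q9-b->q9

Build one automaton per condition and run them in lockstep. One (5 states) tracks the count of `a`s modulo 5; the other (6 states) tracks whether the input so far still matches the prefix `bbaa`. Each combined state is a pair, one component from each; accept when both components accept. After merging equivalent states the machine shrinks.
A 10-state machine:
        a   b  
>  q0   q1  q2 
   q1   q1  q1 
   q2   q1  q3 
   q3   q4  q1 
   q4   q5  q1 
   q5   q6  q5 
   q6   q7  q6 
   q7   q8  q7 
 * q8   q9  q8 
   q9   q5  q9 
(> = start, * = accepting)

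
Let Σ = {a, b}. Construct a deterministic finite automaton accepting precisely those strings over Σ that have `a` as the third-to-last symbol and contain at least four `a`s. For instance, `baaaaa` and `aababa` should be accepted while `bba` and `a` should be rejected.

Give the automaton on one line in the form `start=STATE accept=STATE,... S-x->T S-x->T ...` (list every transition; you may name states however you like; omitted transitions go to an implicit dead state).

Handle the two conditions separately and then intersect. One (15 states) tracks the last 3 symbols read; the other (6 states) tracks the count of `a`s, saturating at 5. Each combined state is a pair, one component from each; accept when both components accept. After merging equivalent states the machine shrinks.
A 15-state machine:
          a    b  
>  S0     S1   S0 
   S1     S2   S1 
   S2     S3   S4 
   S3     S5   S6 
   S4     S7   S4 
 * S5     S5   S8 
   S6     S9  S10 
   S7    S11   S6 
 * S8     S9  S12 
 * S9    S11  S13 
   S10   S14  S10 
   S11    S5   S8 
 * S12   S14  S10 
   S13    S9  S12 
   S14   S11  S13 
(> = start, * = accepting)

start=S0 accept=S5,S8,S9,S12 S0-a->S1 S0-b->S0 S1-a->S2 S1-b->S1 S2-a->S3 S2-b->S4 S3-a->S5 S3-b->S6 S4-a->S7 S4-b->S4 S5-a->S5 S5-b->S8 S6-a->S9 S6-b->S10 S7-a->S11 S7-b->S6 S8-a->S9 S8-b->S12 S9-a->S11 S9-b->S13 S10-a->S14 S10-b->S10 S11-a->S5 S11-b->S8 S12-a->S14 S12-b->S10 S13-a->S9 S13-b->S12 S14-a->S11 S14-b->S13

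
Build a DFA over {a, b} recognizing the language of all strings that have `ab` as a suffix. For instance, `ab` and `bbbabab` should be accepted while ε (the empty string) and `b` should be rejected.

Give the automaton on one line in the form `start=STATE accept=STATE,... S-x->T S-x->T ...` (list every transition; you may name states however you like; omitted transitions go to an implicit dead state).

Remember how much of `ab` the current input suffix matches. State q0 means no match yet; q1 means the last symbol is `a`; q2 means the last 2 symbols are `ab`. Only q2 accepts. On a mismatch, fall back to the longest proper suffix that is still a prefix of `ab`.
A 3-state machine:
        a   b  
>  q0   q1  q0 
   q1   q1  q2 
 * q2   q1  q0 
(> = start, * = accepting)

start=q0 accept=q2 q0-a->q1 q0-b->q0 q1-a->q1 q1-b->q2 q2-a->q1 q2-b->q0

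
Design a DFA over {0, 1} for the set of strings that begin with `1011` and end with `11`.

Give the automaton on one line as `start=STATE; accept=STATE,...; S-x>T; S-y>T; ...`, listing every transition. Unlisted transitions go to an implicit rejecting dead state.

start=S0; accept=S5; S0-0>S1; S0-1>S2; S1-0>S1; S1-1>S1; S2-0>S3; S2-1>S1; S3-0>S1; S3-1>S4; S4-0>S1; S4-1>S5; S5-0>S6; S5-1>S5; S6-0>S6; S6-1>S7; S7-0>S6; S7-1>S5

Run two small machines in parallel and take their product. The first has 6 states tracking whether the input so far still matches the prefix `1011`; the second has 3 states tracking how much of the suffix `11` has currently been matched. A product state is a pair (one from each), accepting exactly when both do. Minimizing collapses redundant product states.
An 8-state machine:
        0   1  
>  S0   S1  S2 
   S1   S1  S1 
   S2   S3  S1 
   S3   S1  S4 
   S4   S1  S5 
 * S5   S6  S5 
   S6   S6  S7 
   S7   S6  S5 
(> = start, * = accepting)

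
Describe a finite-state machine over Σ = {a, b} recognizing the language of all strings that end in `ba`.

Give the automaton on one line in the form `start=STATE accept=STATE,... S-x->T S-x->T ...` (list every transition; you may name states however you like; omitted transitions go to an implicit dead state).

start=q0 accept=q2 q0-a->q0 q0-b->q1 q1-a->q2 q1-b->q1 q2-a->q0 q2-b->q1

Remember how much of `ba` the current input suffix matches. State q0 means no match yet; q1 means the last symbol is `b`; q2 means the last 2 symbols are `ba`. Only q2 accepts. On a mismatch, fall back to the longest proper suffix that is still a prefix of `ba`.
        a   b  
>  q0   q0  q1 
   q1   q2  q1 
 * q2   q0  q1 
(> = start, * = accepting)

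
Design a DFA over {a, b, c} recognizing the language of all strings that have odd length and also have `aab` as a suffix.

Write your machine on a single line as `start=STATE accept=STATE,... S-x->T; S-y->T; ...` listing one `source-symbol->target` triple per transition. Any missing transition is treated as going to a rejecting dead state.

Build one automaton per condition and run them in lockstep. The first has 2 states tracking the input length modulo 2; the second has 4 states tracking how much of the suffix `aab` has currently been matched. A product state is a pair (one from each), accepting exactly when both do. Equivalent product states are then merged.
A 5-state machine:
        a   b   c  
>  q0   q1  q2  q2 
   q1   q3  q0  q0 
   q2   q0  q0  q0 
   q3   q1  q4  q2 
 * q4   q0  q0  q0 
(> = start, * = accepting)

start=q0; accept=q4; q0-a->q1; q0-b->q2; q0-c->q2; q1-a->q3; q1-b->q0; q1-c->q0; q2-a->q0; q2-b->q0; q2-c->q0; q3-a->q1; q3-b->q4; q3-c->q2; q4-a->q0; q4-b->q0; q4-c->q0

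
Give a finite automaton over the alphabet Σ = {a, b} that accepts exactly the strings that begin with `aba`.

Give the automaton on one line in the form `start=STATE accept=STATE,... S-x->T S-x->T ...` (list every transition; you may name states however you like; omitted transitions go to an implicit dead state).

start=q0 accept=q3 q0-a->q1 q0-b->q4 q1-a->q4 q1-b->q2 q2-a->q3 q2-b->q4 q3-a->q3 q3-b->q3 q4-a->q4 q4-b->q4

Check the first 3 symbols one by one: q0 through q2 record how many have matched `aba` so far; any wrong symbol goes to the dead state q4. After all 3 match we enter the accepting sink q3.
With 5 states:
        a   b  
>  q0   q1  q4 
   q1   q4  q2 
   q2   q3  q4 
 * q3   q3  q3 
   q4   q4  q4 
(> = start, * = accepting)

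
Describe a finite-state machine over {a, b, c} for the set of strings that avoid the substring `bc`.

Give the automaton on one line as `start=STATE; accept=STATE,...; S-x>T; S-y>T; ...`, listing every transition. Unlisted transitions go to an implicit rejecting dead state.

start=s0; accept=s0,s1; s0-a>s0; s0-b>s1; s0-c>s0; s1-a>s0; s1-b>s1; s1-c>s2; s2-a>s2; s2-b>s2; s2-c>s2

This is the complement of 'contains `bc`'. Use the same substring-matching states — s0 through s2 holding how much of `bc` has just been matched — but flip the accepting set: everything except the trap s2 accepts.
A 3-state machine:
        a   b   c  
>* s0   s0  s1  s0 
 * s1   s0  s1  s2 
   s2   s2  s2  s2 
(> = start, * = accepting)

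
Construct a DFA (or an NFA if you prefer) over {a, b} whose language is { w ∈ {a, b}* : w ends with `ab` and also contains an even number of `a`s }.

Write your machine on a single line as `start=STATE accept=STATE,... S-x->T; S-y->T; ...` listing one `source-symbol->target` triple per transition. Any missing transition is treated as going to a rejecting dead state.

start=q0; accept=q3; q0-a->q1; q0-b->q0; q1-a->q2; q1-b->q1; q2-a->q1; q2-b->q3; q3-a->q1; q3-b->q0

Run two small machines in parallel and take their product. The first has 3 states tracking how much of the suffix `ab` has currently been matched; the second has 2 states tracking the count of `a`s modulo 2. A product state is a pair (one from each), accepting exactly when both do. After merging equivalent states the machine shrinks.
A 4-state machine:
        a   b  
>  q0   q1  q0 
   q1   q2  q1 
   q2   q1  q3 
 * q3   q1  q0 
(> = start, * = accepting)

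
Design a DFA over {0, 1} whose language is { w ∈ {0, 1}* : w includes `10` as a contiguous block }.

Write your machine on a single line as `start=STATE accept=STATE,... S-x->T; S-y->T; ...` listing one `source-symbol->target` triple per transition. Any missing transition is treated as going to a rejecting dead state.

Track how much of `10` has been matched so far: state q0 is no progress, q2 is the absorbing accept state reached once `10` has occurred. Intermediate states record partial matches; on a mismatch, fall back to the longest reusable overlap.
3 states suffice.
        0   1  
>  q0   q0  q1 
   q1   q2  q1 
 * q2   q2  q2 
(> = start, * = accepting)

start=q0; accept=q2; q0-0->q0; q0-1->q1; q1-0->q2; q1-1->q1; q2-0->q2; q2-1->q2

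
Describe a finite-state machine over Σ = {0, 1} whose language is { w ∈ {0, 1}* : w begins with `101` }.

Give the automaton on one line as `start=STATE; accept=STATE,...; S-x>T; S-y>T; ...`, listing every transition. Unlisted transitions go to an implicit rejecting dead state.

start=A; accept=D; A-0>E; A-1>B; B-0>C; B-1>E; C-0>E; C-1>D; D-0>D; D-1>D; E-0>E; E-1>E

Walk along `101` while the input agrees: from A take `1` to B, and so on. Any deviation drops to the rejecting sink E. Once D is reached the prefix is confirmed and every continuation is accepted.
With 5 states:
       0  1 
>  A   E  B 
   B   C  E 
   C   E  D 
 * D   D  D 
   E   E  E 
(> = start, * = accepting)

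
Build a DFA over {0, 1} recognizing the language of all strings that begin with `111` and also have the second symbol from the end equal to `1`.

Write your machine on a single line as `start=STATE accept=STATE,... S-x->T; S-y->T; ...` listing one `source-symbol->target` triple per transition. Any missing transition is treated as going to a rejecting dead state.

start=s0; accept=s4,s5; s0-0->s1; s0-1->s2; s1-0->s1; s1-1->s1; s2-0->s1; s2-1->s3; s3-0->s1; s3-1->s4; s4-0->s5; s4-1->s4; s5-0->s6; s5-1->s7; s6-0->s6; s6-1->s7; s7-0->s5; s7-1->s4

Run two small machines in parallel and take their product. The first has 5 states tracking whether the input so far still matches the prefix `111`; the second has 7 states tracking the last 2 symbols read. A product state is a pair (one from each), accepting exactly when both do. After merging equivalent states the machine shrinks.
8 states suffice.
        0   1  
>  s0   s1  s2 
   s1   s1  s1 
   s2   s1  s3 
   s3   s1  s4 
 * s4   s5  s4 
 * s5   s6  s7 
   s6   s6  s7 
   s7   s5  s4 
(> = start, * = accepting)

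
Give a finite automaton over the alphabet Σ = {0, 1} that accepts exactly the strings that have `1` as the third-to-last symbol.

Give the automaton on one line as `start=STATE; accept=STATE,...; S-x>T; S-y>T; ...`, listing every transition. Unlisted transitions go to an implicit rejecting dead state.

A DFA must remember the last 3 symbols (since which symbol is third-to-last isn't known until the input ends). Use one state per possible window of the last ≤3 symbols; accept from those whose window starts with `1`.
          0    1  
>  q0     q1   q2 
   q1     q3   q4 
   q2     q5   q6 
   q3     q7   q8 
   q4     q9  q10 
   q5    q11  q12 
   q6    q13  q14 
   q7     q7   q8 
   q8     q9  q10 
   q9    q11  q12 
   q10   q13  q14 
 * q11    q7   q8 
 * q12    q9  q10 
 * q13   q11  q12 
 * q14   q13  q14 
(> = start, * = accepting)

start=q0; accept=q11,q12,q13,q14; q0-0>q1; q0-1>q2; q1-0>q3; q1-1>q4; q2-0>q5; q2-1>q6; q3-0>q7; q3-1>q8; q4-0>q9; q4-1>q10; q5-0>q11; q5-1>q12; q6-0>q13; q6-1>q14; q7-0>q7; q7-1>q8; q8-0>q9; q8-1>q10; q9-0>q11; q9-1>q12; q10-0>q13; q10-1>q14; q11-0>q7; q11-1>q8; q12-0>q9; q12-1>q10; q13-0>q11; q13-1>q12; q14-0>q13; q14-1>q14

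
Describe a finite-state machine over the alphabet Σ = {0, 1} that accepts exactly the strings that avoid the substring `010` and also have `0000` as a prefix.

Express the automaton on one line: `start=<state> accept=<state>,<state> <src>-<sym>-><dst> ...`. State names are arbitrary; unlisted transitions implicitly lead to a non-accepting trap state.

start=q0 accept=q8,q9,q11 q0-0->q1 q0-1->q2 q1-0->q3 q1-1->q4 q2-0->q5 q2-1->q2 q3-0->q6 q3-1->q4 q4-0->q7 q4-1->q2 q5-0->q5 q5-1->q4 q6-0->q8 q6-1->q4 q7-0->q7 q7-1->q7 q8-0->q8 q8-1->q9 q9-0->q10 q9-1->q11 q10-0->q10 q10-1->q10 q11-0->q8 q11-1->q11

Build one automaton per condition and run them in lockstep. The first has 4 states tracking partial matches of the forbidden pattern `010`; the second has 6 states tracking whether the input so far still matches the prefix `0000`. A product state is a pair (one from each), accepting exactly when both do.
A 12-state machine:
          0    1  
>  q0     q1   q2 
   q1     q3   q4 
   q2     q5   q2 
   q3     q6   q4 
   q4     q7   q2 
   q5     q5   q4 
   q6     q8   q4 
   q7     q7   q7 
 * q8     q8   q9 
 * q9    q10  q11 
   q10   q10  q10 
 * q11    q8  q11 
(> = start, * = accepting)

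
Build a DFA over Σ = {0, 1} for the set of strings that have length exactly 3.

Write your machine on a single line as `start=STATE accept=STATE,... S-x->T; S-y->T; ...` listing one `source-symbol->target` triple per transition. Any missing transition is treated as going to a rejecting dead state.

We only need to distinguish lengths 0, 1, …, 3, and '>3'. Chain s0 → s1 → s2 → s3 → s4 on every symbol, with s4 looping. Accepting states: {s3}.
With 5 states:
        0   1  
>  s0   s1  s1 
   s1   s2  s2 
   s2   s3  s3 
 * s3   s4  s4 
   s4   s4  s4 
(> = start, * = accepting)

start=s0; accept=s3; s0-0->s1; s0-1->s1; s1-0->s2; s1-1->s2; s2-0->s3; s2-1->s3; s3-0->s4; s3-1->s4; s4-0->s4; s4-1->s4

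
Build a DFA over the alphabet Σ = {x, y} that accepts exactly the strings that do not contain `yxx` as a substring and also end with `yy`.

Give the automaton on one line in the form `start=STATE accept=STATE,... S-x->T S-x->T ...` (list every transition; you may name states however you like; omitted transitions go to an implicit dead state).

Handle the two conditions separately and then intersect. The first has 4 states tracking partial matches of the forbidden pattern `yxx`; the second has 3 states tracking how much of the suffix `yy` has currently been matched. A product state is a pair (one from each), accepting exactly when both do. After merging equivalent states the machine shrinks.
A 5-state machine:
        x   y  
>  q0   q0  q1 
   q1   q2  q3 
   q2   q4  q1 
 * q3   q2  q3 
   q4   q4  q4 
(> = start, * = accepting)

start=q0 accept=q3 q0-x->q0 q0-y->q1 q1-x->q2 q1-y->q3 q2-x->q4 q2-y->q1 q3-x->q2 q3-y->q3 q4-x->q4 q4-y->q4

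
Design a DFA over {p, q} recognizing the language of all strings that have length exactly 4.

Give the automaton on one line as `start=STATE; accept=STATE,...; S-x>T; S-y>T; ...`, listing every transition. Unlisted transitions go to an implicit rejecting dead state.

start=S0; accept=S4; S0-p>S1; S0-q>S1; S1-p>S2; S1-q>S2; S2-p>S3; S2-q>S3; S3-p>S4; S3-q>S4; S4-p>S5; S4-q>S5; S5-p>S5; S5-q>S5

We only need to distinguish lengths 0, 1, …, 4, and '>4'. Chain S0 → S1 → S2 → S3 → S4 → S5 on every symbol, with S5 looping. Accepting states: {S4}.
A 6-state machine:
        p   q  
>  S0   S1  S1 
   S1   S2  S2 
   S2   S3  S3 
   S3   S4  S4 
 * S4   S5  S5 
   S5   S5  S5 
(> = start, * = accepting)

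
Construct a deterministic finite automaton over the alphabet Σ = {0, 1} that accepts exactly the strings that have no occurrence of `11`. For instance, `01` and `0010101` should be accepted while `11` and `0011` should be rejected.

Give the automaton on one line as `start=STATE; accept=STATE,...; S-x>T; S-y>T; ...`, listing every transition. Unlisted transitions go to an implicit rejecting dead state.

start=S0; accept=S0,S1; S0-0>S0; S0-1>S1; S1-0>S0; S1-1>S2; S2-0>S2; S2-1>S2

Track partial matches of the forbidden pattern `11`. State S2 is a dead state reached once `11` has occurred; every other state accepts. S0 means no part of `11` is currently matched.
With 3 states:
        0   1  
>* S0   S0  S1 
 * S1   S0  S2 
   S2   S2  S2 
(> = start, * = accepting)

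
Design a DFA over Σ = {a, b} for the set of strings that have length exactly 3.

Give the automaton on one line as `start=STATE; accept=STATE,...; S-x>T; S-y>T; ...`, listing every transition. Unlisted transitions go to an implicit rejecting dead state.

start=q0; accept=q3; q0-a>q1; q0-b>q1; q1-a>q2; q1-b>q2; q2-a>q3; q2-b>q3; q3-a>q4; q3-b>q4; q4-a>q4; q4-b>q4

We only need to distinguish lengths 0, 1, …, 3, and '>3'. Chain q0 → q1 → q2 → q3 → q4 on every symbol, with q4 looping. Accepting states: {q3}.
        a   b  
>  q0   q1  q1 
   q1   q2  q2 
   q2   q3  q3 
 * q3   q4  q4 
   q4   q4  q4 
(> = start, * = accepting)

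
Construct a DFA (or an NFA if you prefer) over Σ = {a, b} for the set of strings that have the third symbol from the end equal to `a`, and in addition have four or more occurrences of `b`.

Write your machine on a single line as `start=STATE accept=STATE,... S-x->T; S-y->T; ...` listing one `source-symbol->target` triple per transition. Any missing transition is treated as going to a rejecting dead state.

Build one automaton per condition and run them in lockstep. The first has 15 states tracking the last 3 symbols read; the second has 6 states tracking the count of `b`s, saturating at 5. A product state is a pair (one from each), accepting exactly when both do. Equivalent product states are then merged.
With 16 states:
          a    b  
>  q0     q0   q1 
   q1     q1   q2 
   q2     q3   q4 
   q3     q3   q5 
   q4     q6   q7 
   q5     q6   q8 
   q6     q9  q10 
   q7    q11   q7 
 * q8    q11   q7 
   q9     q9  q12 
   q10   q13   q8 
   q11   q14  q10 
 * q12   q13   q8 
 * q13   q14  q10 
   q14   q15  q12 
 * q15   q15  q12 
(> = start, * = accepting)

start=q0; accept=q8,q12,q13,q15; q0-a->q0; q0-b->q1; q1-a->q1; q1-b->q2; q2-a->q3; q2-b->q4; q3-a->q3; q3-b->q5; q4-a->q6; q4-b->q7; q5-a->q6; q5-b->q8; q6-a->q9; q6-b->q10; q7-a->q11; q7-b->q7; q8-a->q11; q8-b->q7; q9-a->q9; q9-b->q12; q10-a->q13; q10-b->q8; q11-a->q14; q11-b->q10; q12-a->q13; q12-b->q8; q13-a->q14; q13-b->q10; q14-a->q15; q14-b->q12; q15-a->q15; q15-b->q12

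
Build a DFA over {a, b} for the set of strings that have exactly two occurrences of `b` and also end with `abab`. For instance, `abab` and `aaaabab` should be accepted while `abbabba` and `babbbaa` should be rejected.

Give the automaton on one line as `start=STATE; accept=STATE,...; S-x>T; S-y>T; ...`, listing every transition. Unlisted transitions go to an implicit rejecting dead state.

start=S0; accept=S5; S0-a>S1; S0-b>S2; S1-a>S1; S1-b>S3; S2-a>S2; S2-b>S2; S3-a>S4; S3-b>S2; S4-a>S2; S4-b>S5; S5-a>S2; S5-b>S2

Run two small machines in parallel and take their product. One (4 states) tracks the count of `b`s, saturating at 3; the other (5 states) tracks how much of the suffix `abab` has currently been matched. Each combined state is a pair, one component from each; accept when both components accept. Equivalent product states are then merged.
6 states suffice.
        a   b  
>  S0   S1  S2 
   S1   S1  S3 
   S2   S2  S2 
   S3   S4  S2 
   S4   S2  S5 
 * S5   S2  S2 
(> = start, * = accepting)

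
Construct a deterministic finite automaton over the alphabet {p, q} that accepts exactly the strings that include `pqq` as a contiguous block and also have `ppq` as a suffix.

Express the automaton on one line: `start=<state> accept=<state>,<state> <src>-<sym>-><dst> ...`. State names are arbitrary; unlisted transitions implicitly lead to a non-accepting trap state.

start=A accept=I A-p->B A-q->A B-p->C B-q->D C-p->C C-q->E D-p->B D-q->F E-p->B E-q->F F-p->G F-q->F G-p->H G-q->F H-p->H H-q->I I-p->G I-q->F

Run two small machines in parallel and take their product. The first has 4 states tracking whether and how much of `pqq` has been seen; the second has 4 states tracking how much of the suffix `ppq` has currently been matched. A product state is a pair (one from each), accepting exactly when both do.
       p  q 
>  A   B  A 
   B   C  D 
   C   C  E 
   D   B  F 
   E   B  F 
   F   G  F 
   G   H  F 
   H   H  I 
 * I   G  F 
(> = start, * = accepting)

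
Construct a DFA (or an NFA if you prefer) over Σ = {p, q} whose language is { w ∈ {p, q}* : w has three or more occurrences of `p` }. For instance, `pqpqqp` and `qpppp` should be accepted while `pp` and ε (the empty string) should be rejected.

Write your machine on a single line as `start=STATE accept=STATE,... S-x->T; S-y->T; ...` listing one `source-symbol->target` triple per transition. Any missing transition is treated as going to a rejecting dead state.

Count `p`s, saturating at 4: states A through D mean 0 through 3 `p`s seen; E means more than 3. Each `p` increments (capped at E); other symbols loop. Accept from {D, E}.
       p  q 
>  A   B  A 
   B   C  B 
   C   D  C 
 * D   E  D 
 * E   E  E 
(> = start, * = accepting)

start=A; accept=D,E; A-p->B; A-q->A; B-p->C; B-q->B; C-p->D; C-q->C; D-p->E; D-q->D; E-p->E; E-q->E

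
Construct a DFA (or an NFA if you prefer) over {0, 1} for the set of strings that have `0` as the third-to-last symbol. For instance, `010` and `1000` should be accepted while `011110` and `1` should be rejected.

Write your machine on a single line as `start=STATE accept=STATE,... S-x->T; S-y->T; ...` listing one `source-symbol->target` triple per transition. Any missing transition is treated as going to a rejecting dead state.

start=s0; accept=s7,s8,s9,s10; s0-0->s1; s0-1->s2; s1-0->s3; s1-1->s4; s2-0->s5; s2-1->s6; s3-0->s7; s3-1->s8; s4-0->s9; s4-1->s10; s5-0->s11; s5-1->s12; s6-0->s13; s6-1->s14; s7-0->s7; s7-1->s8; s8-0->s9; s8-1->s10; s9-0->s11; s9-1->s12; s10-0->s13; s10-1->s14; s11-0->s7; s11-1->s8; s12-0->s9; s12-1->s10; s13-0->s11; s13-1->s12; s14-0->s13; s14-1->s14

Because acceptance depends on a position counted from the end, the machine has to buffer the most recent 3 symbols. Make each state the string of the last up-to-3 symbols read; on input `x` shift the window left and append `x`. Accept when the buffered window has length 3 and begins with `0`.
A 15-state machine:
          0    1  
>  s0     s1   s2 
   s1     s3   s4 
   s2     s5   s6 
   s3     s7   s8 
   s4     s9  s10 
   s5    s11  s12 
   s6    s13  s14 
 * s7     s7   s8 
 * s8     s9  s10 
 * s9    s11  s12 
 * s10   s13  s14 
   s11    s7   s8 
   s12    s9  s10 
   s13   s11  s12 
   s14   s13  s14 
(> = start, * = accepting)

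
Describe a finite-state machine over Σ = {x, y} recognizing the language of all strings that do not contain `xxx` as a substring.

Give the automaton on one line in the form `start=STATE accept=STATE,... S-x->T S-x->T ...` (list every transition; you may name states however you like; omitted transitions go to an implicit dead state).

start=q0 accept=q0,q1,q2 q0-x->q1 q0-y->q0 q1-x->q2 q1-y->q0 q2-x->q3 q2-y->q0 q3-x->q3 q3-y->q3

This is the complement of 'contains `xxx`'. Use the same substring-matching states — q0 through q3 holding how much of `xxx` has just been matched — but flip the accepting set: everything except the trap q3 accepts.
A 4-state machine:
        x   y  
>* q0   q1  q0 
 * q1   q2  q0 
 * q2   q3  q0 
   q3   q3  q3 
(> = start, * = accepting)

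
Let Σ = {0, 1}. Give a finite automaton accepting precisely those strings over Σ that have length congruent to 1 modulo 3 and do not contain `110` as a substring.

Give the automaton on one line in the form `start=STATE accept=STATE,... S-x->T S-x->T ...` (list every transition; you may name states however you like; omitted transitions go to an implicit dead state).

Build one automaton per condition and run them in lockstep. The first has 3 states tracking the input length modulo 3; the second has 4 states tracking partial matches of the forbidden pattern `110`. A product state is a pair (one from each), accepting exactly when both do. Equivalent product states are then merged.
10 states suffice.
        0   1  
>  q0   q1  q2 
 * q1   q3  q4 
 * q2   q3  q5 
   q3   q0  q6 
   q4   q0  q7 
   q5   q8  q7 
   q6   q1  q9 
   q7   q8  q9 
   q8   q8  q8 
 * q9   q8  q5 
(> = start, * = accepting)

start=q0 accept=q1,q2,q9 q0-0->q1 q0-1->q2 q1-0->q3 q1-1->q4 q2-0->q3 q2-1->q5 q3-0->q0 q3-1->q6 q4-0->q0 q4-1->q7 q5-0->q8 q5-1->q7 q6-0->q1 q6-1->q9 q7-0->q8 q7-1->q9 q8-0->q8 q8-1->q8 q9-0->q8 q9-1->q5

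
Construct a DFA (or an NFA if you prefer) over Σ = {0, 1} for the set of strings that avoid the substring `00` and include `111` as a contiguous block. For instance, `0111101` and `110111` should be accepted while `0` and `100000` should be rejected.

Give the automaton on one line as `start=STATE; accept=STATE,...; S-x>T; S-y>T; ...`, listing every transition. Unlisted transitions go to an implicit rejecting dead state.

start=S0; accept=S5,S6; S0-0>S1; S0-1>S2; S1-0>S3; S1-1>S2; S2-0>S1; S2-1>S4; S3-0>S3; S3-1>S3; S4-0>S1; S4-1>S5; S5-0>S6; S5-1>S5; S6-0>S3; S6-1>S5

Handle the two conditions separately and then intersect. The first has 3 states tracking partial matches of the forbidden pattern `00`; the second has 4 states tracking whether and how much of `111` has been seen. A product state is a pair (one from each), accepting exactly when both do. Minimizing collapses redundant product states.
With 7 states:
        0   1  
>  S0   S1  S2 
   S1   S3  S2 
   S2   S1  S4 
   S3   S3  S3 
   S4   S1  S5 
 * S5   S6  S5 
 * S6   S3  S5 
(> = start, * = accepting)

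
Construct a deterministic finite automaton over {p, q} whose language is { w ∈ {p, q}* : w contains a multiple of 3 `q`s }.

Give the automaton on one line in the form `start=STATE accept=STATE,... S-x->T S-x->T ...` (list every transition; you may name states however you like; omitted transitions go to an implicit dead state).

Keep the running count of `q`s modulo 3: each `q` advances along the cycle A → B → C → A while other symbols loop. Accept at A.
A 3-state machine:
       p  q 
>* A   A  B 
   B   B  C 
   C   C  A 
(> = start, * = accepting)

start=A accept=A A-p->A A-q->B B-p->B B-q->C C-p->C C-q->A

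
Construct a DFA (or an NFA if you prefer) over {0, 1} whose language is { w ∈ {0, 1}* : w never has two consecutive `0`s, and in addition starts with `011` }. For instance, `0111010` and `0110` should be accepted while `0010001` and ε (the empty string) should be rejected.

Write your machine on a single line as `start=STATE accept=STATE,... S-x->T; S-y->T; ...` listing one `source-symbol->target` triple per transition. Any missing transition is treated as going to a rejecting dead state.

start=S0; accept=S4,S5; S0-0->S1; S0-1->S2; S1-0->S2; S1-1->S3; S2-0->S2; S2-1->S2; S3-0->S2; S3-1->S4; S4-0->S5; S4-1->S4; S5-0->S2; S5-1->S4

Handle the two conditions separately and then intersect. The first has 3 states tracking partial matches of the forbidden pattern `00`; the second has 5 states tracking whether the input so far still matches the prefix `011`. A product state is a pair (one from each), accepting exactly when both do. After merging equivalent states the machine shrinks.
A 6-state machine:
        0   1  
>  S0   S1  S2 
   S1   S2  S3 
   S2   S2  S2 
   S3   S2  S4 
 * S4   S5  S4 
 * S5   S2  S4 
(> = start, * = accepting)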